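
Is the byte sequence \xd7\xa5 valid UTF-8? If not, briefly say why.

Leading byte 0xD7 = 11010111 → 2-byte form.
Continuation bytes 0xA5=10100101 all match 10xxxxxx.
Decoded value 0x5E5 is ≥ 0x80 (shortest form) and not a surrogate.

valid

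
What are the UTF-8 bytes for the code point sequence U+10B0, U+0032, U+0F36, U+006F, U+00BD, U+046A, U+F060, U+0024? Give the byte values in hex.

E1 82 B0 32 E0 BC B6 6F C2 BD D1 AA EF 81 A0 24

U+10B0: 3-byte form → E1 82 B0.
U+0032: 1-byte form → 32.
U+0F36: 3-byte form → E0 BC B6.
U+006F: 1-byte form → 6F.
U+00BD: 2-byte form → C2 BD.
U+046A: 2-byte form → D1 AA.
U+F060: 3-byte form → EF 81 A0.
U+0024: 1-byte form → 24.
Concatenated (16 bytes): E1 82 B0 32 E0 BC B6 6F C2 BD D1 AA EF 81 A0 24.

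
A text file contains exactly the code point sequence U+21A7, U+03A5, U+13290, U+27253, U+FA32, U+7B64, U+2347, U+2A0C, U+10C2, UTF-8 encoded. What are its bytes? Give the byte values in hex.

E2 86 A7 CE A5 F0 93 8A 90 F0 A7 89 93 EF A8 B2 E7 AD A4 E2 8D 87 E2 A8 8C E1 83 82

U+21A7: 3-byte form → E2 86 A7.
U+03A5: 2-byte form → CE A5.
U+13290: 4-byte form → F0 93 8A 90.
U+27253: 4-byte form → F0 A7 89 93.
U+FA32: 3-byte form → EF A8 B2.
U+7B64: 3-byte form → E7 AD A4.
U+2347: 3-byte form → E2 8D 87.
U+2A0C: 3-byte form → E2 A8 8C.
U+10C2: 3-byte form → E1 83 82.
Concatenated (28 bytes): E2 86 A7 CE A5 F0 93 8A 90 F0 A7 89 93 EF A8 B2 E7 AD A4 E2 8D 87 E2 A8 8C E1 83 82.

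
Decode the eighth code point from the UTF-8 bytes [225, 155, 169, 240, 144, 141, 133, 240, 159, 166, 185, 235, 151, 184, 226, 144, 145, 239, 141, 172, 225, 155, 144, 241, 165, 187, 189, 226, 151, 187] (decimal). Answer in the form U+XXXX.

U+65EFD

Offset 0: leading byte 0xE1 = 11100001 → 3-byte char #1 = E1 9B A9.
Offset 3: leading byte 0xF0 = 11110000 → 4-byte char #2 = F0 90 8D 85.
Offset 7: leading byte 0xF0 = 11110000 → 4-byte char #3 = F0 9F A6 B9.
Offset 11: leading byte 0xEB = 11101011 → 3-byte char #4 = EB 97 B8.
Offset 14: leading byte 0xE2 = 11100010 → 3-byte char #5 = E2 90 91.
Offset 17: leading byte 0xEF = 11101111 → 3-byte char #6 = EF 8D AC.
Offset 20: leading byte 0xE1 = 11100001 → 3-byte char #7 = E1 9B 90.
Offset 23: leading byte 0xF1 = 11110001 → 4-byte char #8 = F1 A5 BB BD.
Leading byte 0xF1 = 11110001 matches 11110xxx → 4-byte sequence.
Byte 1: 0xF1 = 11110001, payload 001 (3 bits).
Byte 2: 0xA5 = 10100101 (10xxxxxx ✓), payload 100101.
Byte 3: 0xBB = 10111011 (10xxxxxx ✓), payload 111011.
Byte 4: 0xBD = 10111101 (10xxxxxx ✓), payload 111101.
Concatenate: 001100101111011111101 = 0x65EFD (21 bits → U+65EFD).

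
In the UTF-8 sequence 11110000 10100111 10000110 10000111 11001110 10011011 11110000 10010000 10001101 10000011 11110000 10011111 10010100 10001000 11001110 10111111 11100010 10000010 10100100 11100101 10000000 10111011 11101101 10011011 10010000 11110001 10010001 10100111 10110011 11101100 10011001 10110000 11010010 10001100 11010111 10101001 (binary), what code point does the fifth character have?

Offset 0: leading byte 0xF0 = 11110000 → 4-byte char #1 = F0 A7 86 87.
Offset 4: leading byte 0xCE = 11001110 → 2-byte char #2 = CE 9B.
Offset 6: leading byte 0xF0 = 11110000 → 4-byte char #3 = F0 90 8D 83.
Offset 10: leading byte 0xF0 = 11110000 → 4-byte char #4 = F0 9F 94 88.
Offset 14: leading byte 0xCE = 11001110 → 2-byte char #5 = CE BF.
Leading byte 0xCE = 11001110 matches 110xxxxx → 2-byte sequence.
Byte 1: 0xCE = 11001110, payload 01110 (5 bits).
Byte 2: 0xBF = 10111111 (10xxxxxx ✓), payload 111111.
Concatenate: 01110111111 = 0x3BF (11 bits → U+03BF).

U+03BF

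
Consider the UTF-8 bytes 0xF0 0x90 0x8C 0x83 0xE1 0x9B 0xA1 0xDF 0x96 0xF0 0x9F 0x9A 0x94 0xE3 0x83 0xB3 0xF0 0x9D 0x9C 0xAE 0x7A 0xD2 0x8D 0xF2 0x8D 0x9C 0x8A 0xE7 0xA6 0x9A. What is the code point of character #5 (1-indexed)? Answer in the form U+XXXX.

U+30F3

Offset 0: leading byte 0xF0 = 11110000 → 4-byte char #1 = F0 90 8C 83.
Offset 4: leading byte 0xE1 = 11100001 → 3-byte char #2 = E1 9B A1.
Offset 7: leading byte 0xDF = 11011111 → 2-byte char #3 = DF 96.
Offset 9: leading byte 0xF0 = 11110000 → 4-byte char #4 = F0 9F 9A 94.
Offset 13: leading byte 0xE3 = 11100011 → 3-byte char #5 = E3 83 B3.
Leading byte 0xE3 = 11100011 matches 1110xxxx → 3-byte sequence.
Byte 1: 0xE3 = 11100011, payload 0011 (4 bits).
Byte 2: 0x83 = 10000011 (10xxxxxx ✓), payload 000011.
Byte 3: 0xB3 = 10110011 (10xxxxxx ✓), payload 110011.
Concatenate: 0011000011110011 = 0x30F3 (16 bits → U+30F3).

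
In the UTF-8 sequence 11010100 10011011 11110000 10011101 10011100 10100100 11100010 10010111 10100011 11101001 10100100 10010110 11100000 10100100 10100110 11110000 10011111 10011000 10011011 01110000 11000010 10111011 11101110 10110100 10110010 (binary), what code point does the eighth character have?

U+00BB

Offset 0: leading byte 0xD4 = 11010100 → 2-byte char #1 = D4 9B.
Offset 2: leading byte 0xF0 = 11110000 → 4-byte char #2 = F0 9D 9C A4.
Offset 6: leading byte 0xE2 = 11100010 → 3-byte char #3 = E2 97 A3.
Offset 9: leading byte 0xE9 = 11101001 → 3-byte char #4 = E9 A4 96.
Offset 12: leading byte 0xE0 = 11100000 → 3-byte char #5 = E0 A4 A6.
Offset 15: leading byte 0xF0 = 11110000 → 4-byte char #6 = F0 9F 98 9B.
Offset 19: leading byte 0x70 = 01110000 → 1-byte char #7 = 70.
Offset 20: leading byte 0xC2 = 11000010 → 2-byte char #8 = C2 BB.
Leading byte 0xC2 = 11000010 matches 110xxxxx → 2-byte sequence.
Byte 1: 0xC2 = 11000010, payload 00010 (5 bits).
Byte 2: 0xBB = 10111011 (10xxxxxx ✓), payload 111011.
Concatenate: 00010111011 = 0xBB (11 bits → U+00BB).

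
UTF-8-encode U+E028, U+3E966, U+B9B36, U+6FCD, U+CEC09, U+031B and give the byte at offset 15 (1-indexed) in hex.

0xF3

1-indexed offset 15 is 0-indexed offset 14.
U+E028 → 3-byte form EE 80 A8 at offsets 0–2.
U+3E966 → 4-byte form F0 BE A5 A6 at offsets 3–6.
U+B9B36 → 4-byte form F2 B9 AC B6 at offsets 7–10.
U+6FCD → 3-byte form E6 BF 8D at offsets 11–13.
U+CEC09 → 4-byte form F3 8E B0 89 at offsets 14–17.
Offset 14 falls in char 5's range; it's byte 1 of F3 8E B0 89 = 0xF3.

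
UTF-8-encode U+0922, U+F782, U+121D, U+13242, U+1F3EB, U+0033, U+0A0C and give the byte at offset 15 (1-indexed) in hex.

1-indexed offset 15 is 0-indexed offset 14.
U+0922 → 3-byte form E0 A4 A2 at offsets 0–2.
U+F782 → 3-byte form EF 9E 82 at offsets 3–5.
U+121D → 3-byte form E1 88 9D at offsets 6–8.
U+13242 → 4-byte form F0 93 89 82 at offsets 9–12.
U+1F3EB → 4-byte form F0 9F 8F AB at offsets 13–16.
Offset 14 falls in char 5's range; it's byte 2 of F0 9F 8F AB = 0x9F.

0x9F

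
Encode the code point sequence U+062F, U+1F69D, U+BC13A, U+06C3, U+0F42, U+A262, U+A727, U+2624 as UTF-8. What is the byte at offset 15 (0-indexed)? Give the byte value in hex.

U+062F → 2-byte form D8 AF at offsets 0–1.
U+1F69D → 4-byte form F0 9F 9A 9D at offsets 2–5.
U+BC13A → 4-byte form F2 BC 84 BA at offsets 6–9.
U+06C3 → 2-byte form DB 83 at offsets 10–11.
U+0F42 → 3-byte form E0 BD 82 at offsets 12–14.
U+A262 → 3-byte form EA 89 A2 at offsets 15–17.
Offset 15 falls in char 6's range; it's byte 1 of EA 89 A2 = 0xEA.

0xEA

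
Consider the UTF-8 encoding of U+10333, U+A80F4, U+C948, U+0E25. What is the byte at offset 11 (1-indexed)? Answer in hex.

0x88

1-indexed offset 11 is 0-indexed offset 10.
U+10333 → 4-byte form F0 90 8C B3 at offsets 0–3.
U+A80F4 → 4-byte form F2 A8 83 B4 at offsets 4–7.
U+C948 → 3-byte form EC A5 88 at offsets 8–10.
Offset 10 falls in char 3's range; it's byte 3 of EC A5 88 = 0x88.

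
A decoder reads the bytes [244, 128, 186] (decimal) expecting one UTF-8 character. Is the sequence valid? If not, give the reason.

invalid (sequence truncated)

Leading byte 0xF4 = 11110100 → 4-byte form, but only 3 bytes are present.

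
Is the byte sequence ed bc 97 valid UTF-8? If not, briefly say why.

invalid (encodes a surrogate (U+D800–U+DFFF))

Structurally a 3-byte sequence; payload = 0xDF17.
But 0xDF17 is in U+D800–U+DFFF, the surrogate range. Surrogates are not Unicode scalar values and are forbidden in UTF-8.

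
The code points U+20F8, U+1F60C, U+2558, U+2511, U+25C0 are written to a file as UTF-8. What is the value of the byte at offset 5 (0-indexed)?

U+20F8 → 3-byte form E2 83 B8 at offsets 0–2.
U+1F60C → 4-byte form F0 9F 98 8C at offsets 3–6.
Offset 5 falls in char 2's range; it's byte 3 of F0 9F 98 8C = 0x98.

0x98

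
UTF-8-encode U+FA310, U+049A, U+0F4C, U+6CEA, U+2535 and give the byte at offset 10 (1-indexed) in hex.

1-indexed offset 10 is 0-indexed offset 9.
U+FA310 → 4-byte form F3 BA 8C 90 at offsets 0–3.
U+049A → 2-byte form D2 9A at offsets 4–5.
U+0F4C → 3-byte form E0 BD 8C at offsets 6–8.
U+6CEA → 3-byte form E6 B3 AA at offsets 9–11.
Offset 9 falls in char 4's range; it's byte 1 of E6 B3 AA = 0xE6.

0xE6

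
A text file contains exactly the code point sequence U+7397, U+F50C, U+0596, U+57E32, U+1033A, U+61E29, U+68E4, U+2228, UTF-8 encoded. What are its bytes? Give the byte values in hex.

E7 8E 97 EF 94 8C D6 96 F1 97 B8 B2 F0 90 8C BA F1 A1 B8 A9 E6 A3 A4 E2 88 A8

U+7397: 3-byte form → E7 8E 97.
U+F50C: 3-byte form → EF 94 8C.
U+0596: 2-byte form → D6 96.
U+57E32: 4-byte form → F1 97 B8 B2.
U+1033A: 4-byte form → F0 90 8C BA.
U+61E29: 4-byte form → F1 A1 B8 A9.
U+68E4: 3-byte form → E6 A3 A4.
U+2228: 3-byte form → E2 88 A8.
Concatenated (26 bytes): E7 8E 97 EF 94 8C D6 96 F1 97 B8 B2 F0 90 8C BA F1 A1 B8 A9 E6 A3 A4 E2 88 A8.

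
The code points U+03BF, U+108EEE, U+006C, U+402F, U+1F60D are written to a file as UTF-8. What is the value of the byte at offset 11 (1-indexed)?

1-indexed offset 11 is 0-indexed offset 10.
U+03BF → 2-byte form CE BF at offsets 0–1.
U+108EEE → 4-byte form F4 88 BB AE at offsets 2–5.
U+006C → 1-byte form 6C at offsets 6–6.
U+402F → 3-byte form E4 80 AF at offsets 7–9.
U+1F60D → 4-byte form F0 9F 98 8D at offsets 10–13.
Offset 10 falls in char 5's range; it's byte 1 of F0 9F 98 8D = 0xF0.

0xF0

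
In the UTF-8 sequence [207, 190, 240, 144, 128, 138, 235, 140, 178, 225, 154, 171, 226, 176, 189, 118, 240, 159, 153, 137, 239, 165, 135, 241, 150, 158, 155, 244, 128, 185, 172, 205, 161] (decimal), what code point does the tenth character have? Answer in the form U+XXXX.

U+100E6C

Offset 0: leading byte 0xCF = 11001111 → 2-byte char #1 = CF BE.
Offset 2: leading byte 0xF0 = 11110000 → 4-byte char #2 = F0 90 80 8A.
Offset 6: leading byte 0xEB = 11101011 → 3-byte char #3 = EB 8C B2.
Offset 9: leading byte 0xE1 = 11100001 → 3-byte char #4 = E1 9A AB.
Offset 12: leading byte 0xE2 = 11100010 → 3-byte char #5 = E2 B0 BD.
Offset 15: leading byte 0x76 = 01110110 → 1-byte char #6 = 76.
Offset 16: leading byte 0xF0 = 11110000 → 4-byte char #7 = F0 9F 99 89.
Offset 20: leading byte 0xEF = 11101111 → 3-byte char #8 = EF A5 87.
Offset 23: leading byte 0xF1 = 11110001 → 4-byte char #9 = F1 96 9E 9B.
Offset 27: leading byte 0xF4 = 11110100 → 4-byte char #10 = F4 80 B9 AC.
Leading byte 0xF4 = 11110100 matches 11110xxx → 4-byte sequence.
Byte 1: 0xF4 = 11110100, payload 100 (3 bits).
Byte 2: 0x80 = 10000000 (10xxxxxx ✓), payload 000000.
Byte 3: 0xB9 = 10111001 (10xxxxxx ✓), payload 111001.
Byte 4: 0xAC = 10101100 (10xxxxxx ✓), payload 101100.
Concatenate: 100000000111001101100 = 0x100E6C (21 bits → U+100E6C).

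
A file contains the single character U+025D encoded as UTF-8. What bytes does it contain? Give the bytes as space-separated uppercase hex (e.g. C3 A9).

C9 9D

U+025D = 0x25D = 605 decimal. In range U+0080–U+07FF → 2-byte form: 110xxxxx 10xxxxxx.
Binary (11 bits): 01001011101.
Split 5+6: 01001 | 011101.
Byte 1: 11001001 = 0xC9.
Byte 2: 10011101 = 0x9D.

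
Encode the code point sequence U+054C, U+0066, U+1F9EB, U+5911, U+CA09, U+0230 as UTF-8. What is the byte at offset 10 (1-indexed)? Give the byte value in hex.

1-indexed offset 10 is 0-indexed offset 9.
U+054C → 2-byte form D5 8C at offsets 0–1.
U+0066 → 1-byte form 66 at offsets 2–2.
U+1F9EB → 4-byte form F0 9F A7 AB at offsets 3–6.
U+5911 → 3-byte form E5 A4 91 at offsets 7–9.
Offset 9 falls in char 4's range; it's byte 3 of E5 A4 91 = 0x91.

0x91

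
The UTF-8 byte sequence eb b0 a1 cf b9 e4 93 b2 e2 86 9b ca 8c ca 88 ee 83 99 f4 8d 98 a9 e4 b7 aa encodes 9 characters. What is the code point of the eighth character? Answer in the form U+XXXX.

Offset 0: leading byte 0xEB = 11101011 → 3-byte char #1 = EB B0 A1.
Offset 3: leading byte 0xCF = 11001111 → 2-byte char #2 = CF B9.
Offset 5: leading byte 0xE4 = 11100100 → 3-byte char #3 = E4 93 B2.
Offset 8: leading byte 0xE2 = 11100010 → 3-byte char #4 = E2 86 9B.
Offset 11: leading byte 0xCA = 11001010 → 2-byte char #5 = CA 8C.
Offset 13: leading byte 0xCA = 11001010 → 2-byte char #6 = CA 88.
Offset 15: leading byte 0xEE = 11101110 → 3-byte char #7 = EE 83 99.
Offset 18: leading byte 0xF4 = 11110100 → 4-byte char #8 = F4 8D 98 A9.
Leading byte 0xF4 = 11110100 matches 11110xxx → 4-byte sequence.
Byte 1: 0xF4 = 11110100, payload 100 (3 bits).
Byte 2: 0x8D = 10001101 (10xxxxxx ✓), payload 001101.
Byte 3: 0x98 = 10011000 (10xxxxxx ✓), payload 011000.
Byte 4: 0xA9 = 10101001 (10xxxxxx ✓), payload 101001.
Concatenate: 100001101011000101001 = 0x10D629 (21 bits → U+10D629).

U+10D629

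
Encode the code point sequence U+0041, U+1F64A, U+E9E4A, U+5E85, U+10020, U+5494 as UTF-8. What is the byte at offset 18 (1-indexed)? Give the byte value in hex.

1-indexed offset 18 is 0-indexed offset 17.
U+0041 → 1-byte form 41 at offsets 0–0.
U+1F64A → 4-byte form F0 9F 99 8A at offsets 1–4.
U+E9E4A → 4-byte form F3 A9 B9 8A at offsets 5–8.
U+5E85 → 3-byte form E5 BA 85 at offsets 9–11.
U+10020 → 4-byte form F0 90 80 A0 at offsets 12–15.
U+5494 → 3-byte form E5 92 94 at offsets 16–18.
Offset 17 falls in char 6's range; it's byte 2 of E5 92 94 = 0x92.

0x92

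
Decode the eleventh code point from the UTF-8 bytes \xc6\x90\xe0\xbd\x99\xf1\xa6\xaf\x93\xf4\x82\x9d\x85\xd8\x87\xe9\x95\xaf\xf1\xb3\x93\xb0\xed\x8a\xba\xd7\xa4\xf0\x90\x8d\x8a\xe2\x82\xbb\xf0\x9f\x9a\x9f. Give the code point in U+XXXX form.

U+20BB

Offset 0: leading byte 0xC6 = 11000110 → 2-byte char #1 = C6 90.
Offset 2: leading byte 0xE0 = 11100000 → 3-byte char #2 = E0 BD 99.
Offset 5: leading byte 0xF1 = 11110001 → 4-byte char #3 = F1 A6 AF 93.
Offset 9: leading byte 0xF4 = 11110100 → 4-byte char #4 = F4 82 9D 85.
Offset 13: leading byte 0xD8 = 11011000 → 2-byte char #5 = D8 87.
Offset 15: leading byte 0xE9 = 11101001 → 3-byte char #6 = E9 95 AF.
Offset 18: leading byte 0xF1 = 11110001 → 4-byte char #7 = F1 B3 93 B0.
Offset 22: leading byte 0xED = 11101101 → 3-byte char #8 = ED 8A BA.
Offset 25: leading byte 0xD7 = 11010111 → 2-byte char #9 = D7 A4.
Offset 27: leading byte 0xF0 = 11110000 → 4-byte char #10 = F0 90 8D 8A.
Offset 31: leading byte 0xE2 = 11100010 → 3-byte char #11 = E2 82 BB.
Leading byte 0xE2 = 11100010 matches 1110xxxx → 3-byte sequence.
Byte 1: 0xE2 = 11100010, payload 0010 (4 bits).
Byte 2: 0x82 = 10000010 (10xxxxxx ✓), payload 000010.
Byte 3: 0xBB = 10111011 (10xxxxxx ✓), payload 111011.
Concatenate: 0010000010111011 = 0x20BB (16 bits → U+20BB).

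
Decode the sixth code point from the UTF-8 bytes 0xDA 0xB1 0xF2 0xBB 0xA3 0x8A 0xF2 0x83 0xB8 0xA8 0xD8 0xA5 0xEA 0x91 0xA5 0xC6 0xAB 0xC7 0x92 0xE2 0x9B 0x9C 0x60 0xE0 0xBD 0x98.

Offset 0: leading byte 0xDA = 11011010 → 2-byte char #1 = DA B1.
Offset 2: leading byte 0xF2 = 11110010 → 4-byte char #2 = F2 BB A3 8A.
Offset 6: leading byte 0xF2 = 11110010 → 4-byte char #3 = F2 83 B8 A8.
Offset 10: leading byte 0xD8 = 11011000 → 2-byte char #4 = D8 A5.
Offset 12: leading byte 0xEA = 11101010 → 3-byte char #5 = EA 91 A5.
Offset 15: leading byte 0xC6 = 11000110 → 2-byte char #6 = C6 AB.
Leading byte 0xC6 = 11000110 matches 110xxxxx → 2-byte sequence.
Byte 1: 0xC6 = 11000110, payload 00110 (5 bits).
Byte 2: 0xAB = 10101011 (10xxxxxx ✓), payload 101011.
Concatenate: 00110101011 = 0x1AB (11 bits → U+01AB).

U+01AB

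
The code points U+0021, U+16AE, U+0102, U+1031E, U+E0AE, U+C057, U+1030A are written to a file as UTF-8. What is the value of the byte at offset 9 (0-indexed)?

U+0021 → 1-byte form 21 at offsets 0–0.
U+16AE → 3-byte form E1 9A AE at offsets 1–3.
U+0102 → 2-byte form C4 82 at offsets 4–5.
U+1031E → 4-byte form F0 90 8C 9E at offsets 6–9.
Offset 9 falls in char 4's range; it's byte 4 of F0 90 8C 9E = 0x9E.

0x9E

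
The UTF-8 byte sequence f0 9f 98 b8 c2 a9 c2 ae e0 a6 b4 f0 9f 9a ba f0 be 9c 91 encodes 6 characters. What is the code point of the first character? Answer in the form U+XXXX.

Offset 0: leading byte 0xF0 = 11110000 → 4-byte char #1 = F0 9F 98 B8.
Leading byte 0xF0 = 11110000 matches 11110xxx → 4-byte sequence.
Byte 1: 0xF0 = 11110000, payload 000 (3 bits).
Byte 2: 0x9F = 10011111 (10xxxxxx ✓), payload 011111.
Byte 3: 0x98 = 10011000 (10xxxxxx ✓), payload 011000.
Byte 4: 0xB8 = 10111000 (10xxxxxx ✓), payload 111000.
Concatenate: 000011111011000111000 = 0x1F638 (21 bits → U+1F638).

U+1F638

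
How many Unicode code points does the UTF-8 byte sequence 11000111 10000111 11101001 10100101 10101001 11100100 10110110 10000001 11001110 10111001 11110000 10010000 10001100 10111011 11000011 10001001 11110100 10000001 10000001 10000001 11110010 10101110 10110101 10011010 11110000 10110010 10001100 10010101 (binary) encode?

Byte at offset 0: 0xC7 = 11000111 → 2-byte char (#1). Advance 2.
Byte at offset 2: 0xE9 = 11101001 → 3-byte char (#2). Advance 3.
Byte at offset 5: 0xE4 = 11100100 → 3-byte char (#3). Advance 3.
Byte at offset 8: 0xCE = 11001110 → 2-byte char (#4). Advance 2.
Byte at offset 10: 0xF0 = 11110000 → 4-byte char (#5). Advance 4.
Byte at offset 14: 0xC3 = 11000011 → 2-byte char (#6). Advance 2.
Byte at offset 16: 0xF4 = 11110100 → 4-byte char (#7). Advance 4.
Byte at offset 20: 0xF2 = 11110010 → 4-byte char (#8). Advance 4.
Byte at offset 24: 0xF0 = 11110000 → 4-byte char (#9). Advance 4.
Reached end at offset 28 after 9 code points.

9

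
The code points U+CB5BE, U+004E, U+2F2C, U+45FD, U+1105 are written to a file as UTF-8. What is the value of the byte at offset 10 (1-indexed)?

0x97

1-indexed offset 10 is 0-indexed offset 9.
U+CB5BE → 4-byte form F3 8B 96 BE at offsets 0–3.
U+004E → 1-byte form 4E at offsets 4–4.
U+2F2C → 3-byte form E2 BC AC at offsets 5–7.
U+45FD → 3-byte form E4 97 BD at offsets 8–10.
Offset 9 falls in char 4's range; it's byte 2 of E4 97 BD = 0x97.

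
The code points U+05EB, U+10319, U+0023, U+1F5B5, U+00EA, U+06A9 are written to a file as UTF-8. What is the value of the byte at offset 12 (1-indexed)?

0xC3

1-indexed offset 12 is 0-indexed offset 11.
U+05EB → 2-byte form D7 AB at offsets 0–1.
U+10319 → 4-byte form F0 90 8C 99 at offsets 2–5.
U+0023 → 1-byte form 23 at offsets 6–6.
U+1F5B5 → 4-byte form F0 9F 96 B5 at offsets 7–10.
U+00EA → 2-byte form C3 AA at offsets 11–12.
Offset 11 falls in char 5's range; it's byte 1 of C3 AA = 0xC3.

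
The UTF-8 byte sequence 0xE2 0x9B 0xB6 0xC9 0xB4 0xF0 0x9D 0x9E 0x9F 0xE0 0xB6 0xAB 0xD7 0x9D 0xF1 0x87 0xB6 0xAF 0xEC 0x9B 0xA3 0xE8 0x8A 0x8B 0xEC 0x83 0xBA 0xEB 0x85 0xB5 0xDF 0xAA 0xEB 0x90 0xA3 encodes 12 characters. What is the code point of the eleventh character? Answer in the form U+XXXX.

Offset 0: leading byte 0xE2 = 11100010 → 3-byte char #1 = E2 9B B6.
Offset 3: leading byte 0xC9 = 11001001 → 2-byte char #2 = C9 B4.
Offset 5: leading byte 0xF0 = 11110000 → 4-byte char #3 = F0 9D 9E 9F.
Offset 9: leading byte 0xE0 = 11100000 → 3-byte char #4 = E0 B6 AB.
Offset 12: leading byte 0xD7 = 11010111 → 2-byte char #5 = D7 9D.
Offset 14: leading byte 0xF1 = 11110001 → 4-byte char #6 = F1 87 B6 AF.
Offset 18: leading byte 0xEC = 11101100 → 3-byte char #7 = EC 9B A3.
Offset 21: leading byte 0xE8 = 11101000 → 3-byte char #8 = E8 8A 8B.
Offset 24: leading byte 0xEC = 11101100 → 3-byte char #9 = EC 83 BA.
Offset 27: leading byte 0xEB = 11101011 → 3-byte char #10 = EB 85 B5.
Offset 30: leading byte 0xDF = 11011111 → 2-byte char #11 = DF AA.
Leading byte 0xDF = 11011111 matches 110xxxxx → 2-byte sequence.
Byte 1: 0xDF = 11011111, payload 11111 (5 bits).
Byte 2: 0xAA = 10101010 (10xxxxxx ✓), payload 101010.
Concatenate: 11111101010 = 0x7EA (11 bits → U+07EA).

U+07EA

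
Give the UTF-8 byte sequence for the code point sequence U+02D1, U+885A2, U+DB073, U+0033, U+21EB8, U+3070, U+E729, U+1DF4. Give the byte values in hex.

U+02D1: 2-byte form → CB 91.
U+885A2: 4-byte form → F2 88 96 A2.
U+DB073: 4-byte form → F3 9B 81 B3.
U+0033: 1-byte form → 33.
U+21EB8: 4-byte form → F0 A1 BA B8.
U+3070: 3-byte form → E3 81 B0.
U+E729: 3-byte form → EE 9C A9.
U+1DF4: 3-byte form → E1 B7 B4.
Concatenated (24 bytes): CB 91 F2 88 96 A2 F3 9B 81 B3 33 F0 A1 BA B8 E3 81 B0 EE 9C A9 E1 B7 B4.

CB 91 F2 88 96 A2 F3 9B 81 B3 33 F0 A1 BA B8 E3 81 B0 EE 9C A9 E1 B7 B4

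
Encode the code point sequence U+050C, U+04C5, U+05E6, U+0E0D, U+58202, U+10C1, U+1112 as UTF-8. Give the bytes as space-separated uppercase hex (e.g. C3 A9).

U+050C: 2-byte form → D4 8C.
U+04C5: 2-byte form → D3 85.
U+05E6: 2-byte form → D7 A6.
U+0E0D: 3-byte form → E0 B8 8D.
U+58202: 4-byte form → F1 98 88 82.
U+10C1: 3-byte form → E1 83 81.
U+1112: 3-byte form → E1 84 92.
Concatenated (19 bytes): D4 8C D3 85 D7 A6 E0 B8 8D F1 98 88 82 E1 83 81 E1 84 92.

D4 8C D3 85 D7 A6 E0 B8 8D F1 98 88 82 E1 83 81 E1 84 92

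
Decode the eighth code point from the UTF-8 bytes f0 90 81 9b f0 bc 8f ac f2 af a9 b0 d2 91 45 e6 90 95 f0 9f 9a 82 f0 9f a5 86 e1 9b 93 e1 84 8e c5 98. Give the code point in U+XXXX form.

U+1F946

Offset 0: leading byte 0xF0 = 11110000 → 4-byte char #1 = F0 90 81 9B.
Offset 4: leading byte 0xF0 = 11110000 → 4-byte char #2 = F0 BC 8F AC.
Offset 8: leading byte 0xF2 = 11110010 → 4-byte char #3 = F2 AF A9 B0.
Offset 12: leading byte 0xD2 = 11010010 → 2-byte char #4 = D2 91.
Offset 14: leading byte 0x45 = 01000101 → 1-byte char #5 = 45.
Offset 15: leading byte 0xE6 = 11100110 → 3-byte char #6 = E6 90 95.
Offset 18: leading byte 0xF0 = 11110000 → 4-byte char #7 = F0 9F 9A 82.
Offset 22: leading byte 0xF0 = 11110000 → 4-byte char #8 = F0 9F A5 86.
Leading byte 0xF0 = 11110000 matches 11110xxx → 4-byte sequence.
Byte 1: 0xF0 = 11110000, payload 000 (3 bits).
Byte 2: 0x9F = 10011111 (10xxxxxx ✓), payload 011111.
Byte 3: 0xA5 = 10100101 (10xxxxxx ✓), payload 100101.
Byte 4: 0x86 = 10000110 (10xxxxxx ✓), payload 000110.
Concatenate: 000011111100101000110 = 0x1F946 (21 bits → U+1F946).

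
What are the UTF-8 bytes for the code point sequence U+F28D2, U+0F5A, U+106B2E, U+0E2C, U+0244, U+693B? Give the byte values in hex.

F3 B2 A3 92 E0 BD 9A F4 86 AC AE E0 B8 AC C9 84 E6 A4 BB

U+F28D2: 4-byte form → F3 B2 A3 92.
U+0F5A: 3-byte form → E0 BD 9A.
U+106B2E: 4-byte form → F4 86 AC AE.
U+0E2C: 3-byte form → E0 B8 AC.
U+0244: 2-byte form → C9 84.
U+693B: 3-byte form → E6 A4 BB.
Concatenated (19 bytes): F3 B2 A3 92 E0 BD 9A F4 86 AC AE E0 B8 AC C9 84 E6 A4 BB.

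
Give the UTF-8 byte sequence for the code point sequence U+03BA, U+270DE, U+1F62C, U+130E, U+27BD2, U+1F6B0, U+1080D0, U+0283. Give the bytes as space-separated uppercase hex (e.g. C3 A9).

CE BA F0 A7 83 9E F0 9F 98 AC E1 8C 8E F0 A7 AF 92 F0 9F 9A B0 F4 88 83 90 CA 83

U+03BA: 2-byte form → CE BA.
U+270DE: 4-byte form → F0 A7 83 9E.
U+1F62C: 4-byte form → F0 9F 98 AC.
U+130E: 3-byte form → E1 8C 8E.
U+27BD2: 4-byte form → F0 A7 AF 92.
U+1F6B0: 4-byte form → F0 9F 9A B0.
U+1080D0: 4-byte form → F4 88 83 90.
U+0283: 2-byte form → CA 83.
Concatenated (27 bytes): CE BA F0 A7 83 9E F0 9F 98 AC E1 8C 8E F0 A7 AF 92 F0 9F 9A B0 F4 88 83 90 CA 83.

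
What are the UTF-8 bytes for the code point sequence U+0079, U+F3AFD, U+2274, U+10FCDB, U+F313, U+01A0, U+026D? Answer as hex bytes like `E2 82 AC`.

79 F3 B3 AB BD E2 89 B4 F4 8F B3 9B EF 8C 93 C6 A0 C9 AD

U+0079: 1-byte form → 79.
U+F3AFD: 4-byte form → F3 B3 AB BD.
U+2274: 3-byte form → E2 89 B4.
U+10FCDB: 4-byte form → F4 8F B3 9B.
U+F313: 3-byte form → EF 8C 93.
U+01A0: 2-byte form → C6 A0.
U+026D: 2-byte form → C9 AD.
Concatenated (19 bytes): 79 F3 B3 AB BD E2 89 B4 F4 8F B3 9B EF 8C 93 C6 A0 C9 AD.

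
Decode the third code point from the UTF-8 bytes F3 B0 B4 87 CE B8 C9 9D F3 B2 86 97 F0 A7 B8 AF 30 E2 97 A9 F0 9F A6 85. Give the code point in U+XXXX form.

U+025D

Offset 0: leading byte 0xF3 = 11110011 → 4-byte char #1 = F3 B0 B4 87.
Offset 4: leading byte 0xCE = 11001110 → 2-byte char #2 = CE B8.
Offset 6: leading byte 0xC9 = 11001001 → 2-byte char #3 = C9 9D.
Leading byte 0xC9 = 11001001 matches 110xxxxx → 2-byte sequence.
Byte 1: 0xC9 = 11001001, payload 01001 (5 bits).
Byte 2: 0x9D = 10011101 (10xxxxxx ✓), payload 011101.
Concatenate: 01001011101 = 0x25D (11 bits → U+025D).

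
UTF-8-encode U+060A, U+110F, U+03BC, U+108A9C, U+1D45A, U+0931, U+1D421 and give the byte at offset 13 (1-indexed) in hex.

0x9D

1-indexed offset 13 is 0-indexed offset 12.
U+060A → 2-byte form D8 8A at offsets 0–1.
U+110F → 3-byte form E1 84 8F at offsets 2–4.
U+03BC → 2-byte form CE BC at offsets 5–6.
U+108A9C → 4-byte form F4 88 AA 9C at offsets 7–10.
U+1D45A → 4-byte form F0 9D 91 9A at offsets 11–14.
Offset 12 falls in char 5's range; it's byte 2 of F0 9D 91 9A = 0x9D.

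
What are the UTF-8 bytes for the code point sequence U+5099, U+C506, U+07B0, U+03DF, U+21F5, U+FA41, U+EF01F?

E5 82 99 EC 94 86 DE B0 CF 9F E2 87 B5 EF A9 81 F3 AF 80 9F

U+5099: 3-byte form → E5 82 99.
U+C506: 3-byte form → EC 94 86.
U+07B0: 2-byte form → DE B0.
U+03DF: 2-byte form → CF 9F.
U+21F5: 3-byte form → E2 87 B5.
U+FA41: 3-byte form → EF A9 81.
U+EF01F: 4-byte form → F3 AF 80 9F.
Concatenated (20 bytes): E5 82 99 EC 94 86 DE B0 CF 9F E2 87 B5 EF A9 81 F3 AF 80 9F.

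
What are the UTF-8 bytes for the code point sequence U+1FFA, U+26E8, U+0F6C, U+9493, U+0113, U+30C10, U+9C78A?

E1 BF BA E2 9B A8 E0 BD AC E9 92 93 C4 93 F0 B0 B0 90 F2 9C 9E 8A

U+1FFA: 3-byte form → E1 BF BA.
U+26E8: 3-byte form → E2 9B A8.
U+0F6C: 3-byte form → E0 BD AC.
U+9493: 3-byte form → E9 92 93.
U+0113: 2-byte form → C4 93.
U+30C10: 4-byte form → F0 B0 B0 90.
U+9C78A: 4-byte form → F2 9C 9E 8A.
Concatenated (22 bytes): E1 BF BA E2 9B A8 E0 BD AC E9 92 93 C4 93 F0 B0 B0 90 F2 9C 9E 8A.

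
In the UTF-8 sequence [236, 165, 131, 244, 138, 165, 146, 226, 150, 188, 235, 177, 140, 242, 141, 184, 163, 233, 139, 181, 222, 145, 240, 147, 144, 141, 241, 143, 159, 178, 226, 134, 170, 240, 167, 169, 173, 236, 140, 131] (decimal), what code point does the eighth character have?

U+1340D

Offset 0: leading byte 0xEC = 11101100 → 3-byte char #1 = EC A5 83.
Offset 3: leading byte 0xF4 = 11110100 → 4-byte char #2 = F4 8A A5 92.
Offset 7: leading byte 0xE2 = 11100010 → 3-byte char #3 = E2 96 BC.
Offset 10: leading byte 0xEB = 11101011 → 3-byte char #4 = EB B1 8C.
Offset 13: leading byte 0xF2 = 11110010 → 4-byte char #5 = F2 8D B8 A3.
Offset 17: leading byte 0xE9 = 11101001 → 3-byte char #6 = E9 8B B5.
Offset 20: leading byte 0xDE = 11011110 → 2-byte char #7 = DE 91.
Offset 22: leading byte 0xF0 = 11110000 → 4-byte char #8 = F0 93 90 8D.
Leading byte 0xF0 = 11110000 matches 11110xxx → 4-byte sequence.
Byte 1: 0xF0 = 11110000, payload 000 (3 bits).
Byte 2: 0x93 = 10010011 (10xxxxxx ✓), payload 010011.
Byte 3: 0x90 = 10010000 (10xxxxxx ✓), payload 010000.
Byte 4: 0x8D = 10001101 (10xxxxxx ✓), payload 001101.
Concatenate: 000010011010000001101 = 0x1340D (21 bits → U+1340D).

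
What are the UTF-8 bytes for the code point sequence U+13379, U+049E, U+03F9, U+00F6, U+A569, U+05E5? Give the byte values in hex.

F0 93 8D B9 D2 9E CF B9 C3 B6 EA 95 A9 D7 A5

U+13379: 4-byte form → F0 93 8D B9.
U+049E: 2-byte form → D2 9E.
U+03F9: 2-byte form → CF B9.
U+00F6: 2-byte form → C3 B6.
U+A569: 3-byte form → EA 95 A9.
U+05E5: 2-byte form → D7 A5.
Concatenated (15 bytes): F0 93 8D B9 D2 9E CF B9 C3 B6 EA 95 A9 D7 A5.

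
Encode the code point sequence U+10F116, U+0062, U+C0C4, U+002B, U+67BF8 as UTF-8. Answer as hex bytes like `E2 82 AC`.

U+10F116: 4-byte form → F4 8F 84 96.
U+0062: 1-byte form → 62.
U+C0C4: 3-byte form → EC 83 84.
U+002B: 1-byte form → 2B.
U+67BF8: 4-byte form → F1 A7 AF B8.
Concatenated (13 bytes): F4 8F 84 96 62 EC 83 84 2B F1 A7 AF B8.

F4 8F 84 96 62 EC 83 84 2B F1 A7 AF B8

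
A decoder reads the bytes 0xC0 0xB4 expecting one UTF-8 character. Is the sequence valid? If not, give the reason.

invalid (overlong encoding)

Leading byte 0xC0 = 11000000 → 2-byte form.
Continuation bytes all match 10xxxxxx. Payload decodes to 0x34.
But 0x34 < 0x80, the minimum for a 2-byte sequence — this is an overlong encoding.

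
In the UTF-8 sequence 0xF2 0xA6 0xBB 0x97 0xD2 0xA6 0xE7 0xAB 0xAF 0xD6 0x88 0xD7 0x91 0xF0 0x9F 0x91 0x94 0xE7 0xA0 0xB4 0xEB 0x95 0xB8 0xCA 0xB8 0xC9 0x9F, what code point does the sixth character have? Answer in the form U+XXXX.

U+1F454

Offset 0: leading byte 0xF2 = 11110010 → 4-byte char #1 = F2 A6 BB 97.
Offset 4: leading byte 0xD2 = 11010010 → 2-byte char #2 = D2 A6.
Offset 6: leading byte 0xE7 = 11100111 → 3-byte char #3 = E7 AB AF.
Offset 9: leading byte 0xD6 = 11010110 → 2-byte char #4 = D6 88.
Offset 11: leading byte 0xD7 = 11010111 → 2-byte char #5 = D7 91.
Offset 13: leading byte 0xF0 = 11110000 → 4-byte char #6 = F0 9F 91 94.
Leading byte 0xF0 = 11110000 matches 11110xxx → 4-byte sequence.
Byte 1: 0xF0 = 11110000, payload 000 (3 bits).
Byte 2: 0x9F = 10011111 (10xxxxxx ✓), payload 011111.
Byte 3: 0x91 = 10010001 (10xxxxxx ✓), payload 010001.
Byte 4: 0x94 = 10010100 (10xxxxxx ✓), payload 010100.
Concatenate: 000011111010001010100 = 0x1F454 (21 bits → U+1F454).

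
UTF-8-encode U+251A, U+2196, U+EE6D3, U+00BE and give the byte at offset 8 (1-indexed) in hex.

0xAE

1-indexed offset 8 is 0-indexed offset 7.
U+251A → 3-byte form E2 94 9A at offsets 0–2.
U+2196 → 3-byte form E2 86 96 at offsets 3–5.
U+EE6D3 → 4-byte form F3 AE 9B 93 at offsets 6–9.
Offset 7 falls in char 3's range; it's byte 2 of F3 AE 9B 93 = 0xAE.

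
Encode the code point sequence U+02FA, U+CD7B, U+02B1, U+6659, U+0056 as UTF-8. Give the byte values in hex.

U+02FA: 2-byte form → CB BA.
U+CD7B: 3-byte form → EC B5 BB.
U+02B1: 2-byte form → CA B1.
U+6659: 3-byte form → E6 99 99.
U+0056: 1-byte form → 56.
Concatenated (11 bytes): CB BA EC B5 BB CA B1 E6 99 99 56.

CB BA EC B5 BB CA B1 E6 99 99 56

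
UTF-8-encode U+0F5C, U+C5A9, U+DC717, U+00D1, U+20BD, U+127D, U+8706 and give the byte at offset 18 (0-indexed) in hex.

U+0F5C → 3-byte form E0 BD 9C at offsets 0–2.
U+C5A9 → 3-byte form EC 96 A9 at offsets 3–5.
U+DC717 → 4-byte form F3 9C 9C 97 at offsets 6–9.
U+00D1 → 2-byte form C3 91 at offsets 10–11.
U+20BD → 3-byte form E2 82 BD at offsets 12–14.
U+127D → 3-byte form E1 89 BD at offsets 15–17.
U+8706 → 3-byte form E8 9C 86 at offsets 18–20.
Offset 18 falls in char 7's range; it's byte 1 of E8 9C 86 = 0xE8.

0xE8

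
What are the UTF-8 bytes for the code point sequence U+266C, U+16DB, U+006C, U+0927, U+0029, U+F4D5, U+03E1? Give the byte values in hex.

U+266C: 3-byte form → E2 99 AC.
U+16DB: 3-byte form → E1 9B 9B.
U+006C: 1-byte form → 6C.
U+0927: 3-byte form → E0 A4 A7.
U+0029: 1-byte form → 29.
U+F4D5: 3-byte form → EF 93 95.
U+03E1: 2-byte form → CF A1.
Concatenated (16 bytes): E2 99 AC E1 9B 9B 6C E0 A4 A7 29 EF 93 95 CF A1.

E2 99 AC E1 9B 9B 6C E0 A4 A7 29 EF 93 95 CF A1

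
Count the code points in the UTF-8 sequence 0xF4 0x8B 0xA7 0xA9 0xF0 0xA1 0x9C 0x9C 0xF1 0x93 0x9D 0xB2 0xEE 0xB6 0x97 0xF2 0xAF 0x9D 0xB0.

5

Byte at offset 0: 0xF4 = 11110100 → 4-byte char (#1). Advance 4.
Byte at offset 4: 0xF0 = 11110000 → 4-byte char (#2). Advance 4.
Byte at offset 8: 0xF1 = 11110001 → 4-byte char (#3). Advance 4.
Byte at offset 12: 0xEE = 11101110 → 3-byte char (#4). Advance 3.
Byte at offset 15: 0xF2 = 11110010 → 4-byte char (#5). Advance 4.
Reached end at offset 19 after 5 code points.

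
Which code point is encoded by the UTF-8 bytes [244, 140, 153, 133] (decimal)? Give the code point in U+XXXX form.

U+10C645

Leading byte 0xF4 = 11110100 matches 11110xxx → 4-byte sequence.
Byte 1: 0xF4 = 11110100, payload 100 (3 bits).
Byte 2: 0x8C = 10001100 (10xxxxxx ✓), payload 001100.
Byte 3: 0x99 = 10011001 (10xxxxxx ✓), payload 011001.
Byte 4: 0x85 = 10000101 (10xxxxxx ✓), payload 000101.
Concatenate: 100001100011001000101 = 0x10C645 (21 bits → U+10C645).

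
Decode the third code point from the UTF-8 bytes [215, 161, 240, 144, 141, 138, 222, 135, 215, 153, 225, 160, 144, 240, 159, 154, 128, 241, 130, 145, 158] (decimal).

Offset 0: leading byte 0xD7 = 11010111 → 2-byte char #1 = D7 A1.
Offset 2: leading byte 0xF0 = 11110000 → 4-byte char #2 = F0 90 8D 8A.
Offset 6: leading byte 0xDE = 11011110 → 2-byte char #3 = DE 87.
Leading byte 0xDE = 11011110 matches 110xxxxx → 2-byte sequence.
Byte 1: 0xDE = 11011110, payload 11110 (5 bits).
Byte 2: 0x87 = 10000111 (10xxxxxx ✓), payload 000111.
Concatenate: 11110000111 = 0x787 (11 bits → U+0787).

U+0787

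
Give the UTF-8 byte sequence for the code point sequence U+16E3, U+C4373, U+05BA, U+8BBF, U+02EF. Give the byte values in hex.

U+16E3: 3-byte form → E1 9B A3.
U+C4373: 4-byte form → F3 84 8D B3.
U+05BA: 2-byte form → D6 BA.
U+8BBF: 3-byte form → E8 AE BF.
U+02EF: 2-byte form → CB AF.
Concatenated (14 bytes): E1 9B A3 F3 84 8D B3 D6 BA E8 AE BF CB AF.

E1 9B A3 F3 84 8D B3 D6 BA E8 AE BF CB AF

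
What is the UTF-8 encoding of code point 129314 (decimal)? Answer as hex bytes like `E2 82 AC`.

U+1F922 = 0x1F922 = 129314 decimal. In range U+10000–U+10FFFF → 4-byte form: 11110xxx 10xxxxxx 10xxxxxx 10xxxxxx.
Binary (21 bits): 000011111100100100010.
Split 3+6+6+6: 000 | 011111 | 100100 | 100010.
Byte 1: 11110000 = 0xF0.
Byte 2: 10011111 = 0x9F.
Byte 3: 10100100 = 0xA4.
Byte 4: 10100010 = 0xA2.

F0 9F A4 A2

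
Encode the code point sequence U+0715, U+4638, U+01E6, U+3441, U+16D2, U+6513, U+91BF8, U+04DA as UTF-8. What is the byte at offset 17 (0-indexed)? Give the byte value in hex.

0x91

U+0715 → 2-byte form DC 95 at offsets 0–1.
U+4638 → 3-byte form E4 98 B8 at offsets 2–4.
U+01E6 → 2-byte form C7 A6 at offsets 5–6.
U+3441 → 3-byte form E3 91 81 at offsets 7–9.
U+16D2 → 3-byte form E1 9B 92 at offsets 10–12.
U+6513 → 3-byte form E6 94 93 at offsets 13–15.
U+91BF8 → 4-byte form F2 91 AF B8 at offsets 16–19.
Offset 17 falls in char 7's range; it's byte 2 of F2 91 AF B8 = 0x91.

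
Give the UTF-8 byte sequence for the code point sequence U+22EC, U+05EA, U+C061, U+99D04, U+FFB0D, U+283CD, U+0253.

E2 8B AC D7 AA EC 81 A1 F2 99 B4 84 F3 BF AC 8D F0 A8 8F 8D C9 93

U+22EC: 3-byte form → E2 8B AC.
U+05EA: 2-byte form → D7 AA.
U+C061: 3-byte form → EC 81 A1.
U+99D04: 4-byte form → F2 99 B4 84.
U+FFB0D: 4-byte form → F3 BF AC 8D.
U+283CD: 4-byte form → F0 A8 8F 8D.
U+0253: 2-byte form → C9 93.
Concatenated (22 bytes): E2 8B AC D7 AA EC 81 A1 F2 99 B4 84 F3 BF AC 8D F0 A8 8F 8D C9 93.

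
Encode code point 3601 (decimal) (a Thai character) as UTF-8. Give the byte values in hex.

E0 B8 91

U+0E11 = 0xE11 = 3601 decimal. In range U+0800–U+FFFF → 3-byte form: 1110xxxx 10xxxxxx 10xxxxxx.
Binary (16 bits): 0000111000010001.
Split 4+6+6: 0000 | 111000 | 010001.
Byte 1: 11100000 = 0xE0.
Byte 2: 10111000 = 0xB8.
Byte 3: 10010001 = 0x91.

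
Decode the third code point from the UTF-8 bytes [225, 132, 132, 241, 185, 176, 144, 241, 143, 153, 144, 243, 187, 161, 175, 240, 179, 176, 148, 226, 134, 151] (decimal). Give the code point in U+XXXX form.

U+4F650

Offset 0: leading byte 0xE1 = 11100001 → 3-byte char #1 = E1 84 84.
Offset 3: leading byte 0xF1 = 11110001 → 4-byte char #2 = F1 B9 B0 90.
Offset 7: leading byte 0xF1 = 11110001 → 4-byte char #3 = F1 8F 99 90.
Leading byte 0xF1 = 11110001 matches 11110xxx → 4-byte sequence.
Byte 1: 0xF1 = 11110001, payload 001 (3 bits).
Byte 2: 0x8F = 10001111 (10xxxxxx ✓), payload 001111.
Byte 3: 0x99 = 10011001 (10xxxxxx ✓), payload 011001.
Byte 4: 0x90 = 10010000 (10xxxxxx ✓), payload 010000.
Concatenate: 001001111011001010000 = 0x4F650 (21 bits → U+4F650).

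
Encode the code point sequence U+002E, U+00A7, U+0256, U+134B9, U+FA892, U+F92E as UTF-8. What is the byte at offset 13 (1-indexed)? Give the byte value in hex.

0x92

1-indexed offset 13 is 0-indexed offset 12.
U+002E → 1-byte form 2E at offsets 0–0.
U+00A7 → 2-byte form C2 A7 at offsets 1–2.
U+0256 → 2-byte form C9 96 at offsets 3–4.
U+134B9 → 4-byte form F0 93 92 B9 at offsets 5–8.
U+FA892 → 4-byte form F3 BA A2 92 at offsets 9–12.
Offset 12 falls in char 5's range; it's byte 4 of F3 BA A2 92 = 0x92.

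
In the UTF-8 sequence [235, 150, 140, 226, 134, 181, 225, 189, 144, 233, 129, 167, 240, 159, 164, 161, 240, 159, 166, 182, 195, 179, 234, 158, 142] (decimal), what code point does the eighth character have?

U+A78E

Offset 0: leading byte 0xEB = 11101011 → 3-byte char #1 = EB 96 8C.
Offset 3: leading byte 0xE2 = 11100010 → 3-byte char #2 = E2 86 B5.
Offset 6: leading byte 0xE1 = 11100001 → 3-byte char #3 = E1 BD 90.
Offset 9: leading byte 0xE9 = 11101001 → 3-byte char #4 = E9 81 A7.
Offset 12: leading byte 0xF0 = 11110000 → 4-byte char #5 = F0 9F A4 A1.
Offset 16: leading byte 0xF0 = 11110000 → 4-byte char #6 = F0 9F A6 B6.
Offset 20: leading byte 0xC3 = 11000011 → 2-byte char #7 = C3 B3.
Offset 22: leading byte 0xEA = 11101010 → 3-byte char #8 = EA 9E 8E.
Leading byte 0xEA = 11101010 matches 1110xxxx → 3-byte sequence.
Byte 1: 0xEA = 11101010, payload 1010 (4 bits).
Byte 2: 0x9E = 10011110 (10xxxxxx ✓), payload 011110.
Byte 3: 0x8E = 10001110 (10xxxxxx ✓), payload 001110.
Concatenate: 1010011110001110 = 0xA78E (16 bits → U+A78E).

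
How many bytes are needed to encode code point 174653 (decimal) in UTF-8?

4

U+2AA3D = 0x2AA3D. UTF-8 uses 1 byte below 0x80, 2 below 0x800, 3 below 0x10000, 4 up to 0x10FFFF. 0x2AA3D is in U+10000–U+10FFFF → 4 bytes.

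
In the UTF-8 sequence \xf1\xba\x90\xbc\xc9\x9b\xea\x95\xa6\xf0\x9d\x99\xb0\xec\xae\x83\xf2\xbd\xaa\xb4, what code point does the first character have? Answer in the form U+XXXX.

Offset 0: leading byte 0xF1 = 11110001 → 4-byte char #1 = F1 BA 90 BC.
Leading byte 0xF1 = 11110001 matches 11110xxx → 4-byte sequence.
Byte 1: 0xF1 = 11110001, payload 001 (3 bits).
Byte 2: 0xBA = 10111010 (10xxxxxx ✓), payload 111010.
Byte 3: 0x90 = 10010000 (10xxxxxx ✓), payload 010000.
Byte 4: 0xBC = 10111100 (10xxxxxx ✓), payload 111100.
Concatenate: 001111010010000111100 = 0x7A43C (21 bits → U+7A43C).

U+7A43C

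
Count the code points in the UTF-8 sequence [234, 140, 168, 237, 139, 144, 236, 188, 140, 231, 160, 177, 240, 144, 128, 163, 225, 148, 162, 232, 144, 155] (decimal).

7

Byte at offset 0: 0xEA = 11101010 → 3-byte char (#1). Advance 3.
Byte at offset 3: 0xED = 11101101 → 3-byte char (#2). Advance 3.
Byte at offset 6: 0xEC = 11101100 → 3-byte char (#3). Advance 3.
Byte at offset 9: 0xE7 = 11100111 → 3-byte char (#4). Advance 3.
Byte at offset 12: 0xF0 = 11110000 → 4-byte char (#5). Advance 4.
Byte at offset 16: 0xE1 = 11100001 → 3-byte char (#6). Advance 3.
Byte at offset 19: 0xE8 = 11101000 → 3-byte char (#7). Advance 3.
Reached end at offset 22 after 7 code points.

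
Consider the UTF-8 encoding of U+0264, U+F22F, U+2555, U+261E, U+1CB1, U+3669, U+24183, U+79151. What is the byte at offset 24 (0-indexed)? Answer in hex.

U+0264 → 2-byte form C9 A4 at offsets 0–1.
U+F22F → 3-byte form EF 88 AF at offsets 2–4.
U+2555 → 3-byte form E2 95 95 at offsets 5–7.
U+261E → 3-byte form E2 98 9E at offsets 8–10.
U+1CB1 → 3-byte form E1 B2 B1 at offsets 11–13.
U+3669 → 3-byte form E3 99 A9 at offsets 14–16.
U+24183 → 4-byte form F0 A4 86 83 at offsets 17–20.
U+79151 → 4-byte form F1 B9 85 91 at offsets 21–24.
Offset 24 falls in char 8's range; it's byte 4 of F1 B9 85 91 = 0x91.

0x91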